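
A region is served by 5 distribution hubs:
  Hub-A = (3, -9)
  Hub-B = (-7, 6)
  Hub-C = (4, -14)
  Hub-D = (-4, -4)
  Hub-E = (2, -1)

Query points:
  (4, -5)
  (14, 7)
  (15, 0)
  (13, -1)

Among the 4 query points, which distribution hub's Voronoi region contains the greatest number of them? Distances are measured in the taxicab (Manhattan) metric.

(4, -5) — d to each: Hub-A:5, Hub-B:22, Hub-C:9, Hub-D:9, Hub-E:6 → nearest is Hub-A
(14, 7) — d to each: Hub-A:27, Hub-B:22, Hub-C:31, Hub-D:29, Hub-E:20 → nearest is Hub-E
(15, 0) — d to each: Hub-A:21, Hub-B:28, Hub-C:25, Hub-D:23, Hub-E:14 → nearest is Hub-E
(13, -1) — d to each: Hub-A:18, Hub-B:27, Hub-C:22, Hub-D:20, Hub-E:11 → nearest is Hub-E
Tally — Hub-A:1, Hub-E:3. Hub-E captures the most (3).

Hub-E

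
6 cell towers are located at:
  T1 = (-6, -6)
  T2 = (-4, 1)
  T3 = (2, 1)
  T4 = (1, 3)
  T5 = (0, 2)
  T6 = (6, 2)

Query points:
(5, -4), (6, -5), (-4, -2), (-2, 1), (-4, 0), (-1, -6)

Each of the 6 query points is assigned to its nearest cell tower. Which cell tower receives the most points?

T2

(5, -4) — d² to each: T1:125, T2:106, T3:34, T4:65, T5:61, T6:37 → nearest is T3
(6, -5) — d² to each: T1:145, T2:136, T3:52, T4:89, T5:85, T6:49 → nearest is T6
(-4, -2) — d² to each: T1:20, T2:9, T3:45, T4:50, T5:32, T6:116 → nearest is T2
(-2, 1) — d² to each: T1:65, T2:4, T3:16, T4:13, T5:5, T6:65 → nearest is T2
(-4, 0) — d² to each: T1:40, T2:1, T3:37, T4:34, T5:20, T6:104 → nearest is T2
(-1, -6) — d² to each: T1:25, T2:58, T3:58, T4:85, T5:65, T6:113 → nearest is T1
Tally — T1:1, T2:3, T3:1, T6:1. T2 captures the most (3).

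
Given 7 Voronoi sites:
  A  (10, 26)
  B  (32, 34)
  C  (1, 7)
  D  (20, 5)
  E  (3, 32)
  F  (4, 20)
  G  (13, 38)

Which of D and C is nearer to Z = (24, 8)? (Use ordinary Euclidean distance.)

D

Compare squared distances:
|ZD|² = (24−20)² + (8−5)² = 16 + 9 = 25
|ZC|² = (24−1)² + (8−7)² = 529 + 1 = 530
25 < 530, so D is closer.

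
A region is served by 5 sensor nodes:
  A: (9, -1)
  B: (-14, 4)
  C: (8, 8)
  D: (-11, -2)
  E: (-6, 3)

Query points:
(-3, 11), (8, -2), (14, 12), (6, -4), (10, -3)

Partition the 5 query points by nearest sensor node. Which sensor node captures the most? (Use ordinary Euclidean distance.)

A

(-3, 11) — d² to each: A:288, B:170, C:130, D:233, E:73 → nearest is E
(8, -2) — d² to each: A:2, B:520, C:100, D:361, E:221 → nearest is A
(14, 12) — d² to each: A:194, B:848, C:52, D:821, E:481 → nearest is C
(6, -4) — d² to each: A:18, B:464, C:148, D:293, E:193 → nearest is A
(10, -3) — d² to each: A:5, B:625, C:125, D:442, E:292 → nearest is A
Tally — A:3, C:1, E:1. A captures the most (3).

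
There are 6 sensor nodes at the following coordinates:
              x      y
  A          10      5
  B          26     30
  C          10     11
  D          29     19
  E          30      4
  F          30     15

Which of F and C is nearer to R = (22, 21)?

Compare squared distances:
|RF|² = (22−30)² + (21−15)² = 64 + 36 = 100
|RC|² = (22−10)² + (21−11)² = 144 + 100 = 244
100 < 244, so F is closer.

F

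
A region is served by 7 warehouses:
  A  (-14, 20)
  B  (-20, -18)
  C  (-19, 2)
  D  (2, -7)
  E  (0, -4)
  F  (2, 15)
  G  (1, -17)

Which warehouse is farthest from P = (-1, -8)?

A

Since √ is increasing, it suffices to compare squared distances:
|PA|² = (-1−(-14))² + (-8−20)² = 169 + 784 = 953
|PB|² = (-1−(-20))² + (-8−(-18))² = 361 + 100 = 461
|PC|² = (-1−(-19))² + (-8−2)² = 324 + 100 = 424
|PD|² = (-1−2)² + (-8−(-7))² = 9 + 1 = 10
|PE|² = (-1−0)² + (-8−(-4))² = 1 + 16 = 17
|PF|² = (-1−2)² + (-8−15)² = 9 + 529 = 538
|PG|² = (-1−1)² + (-8−(-17))² = 4 + 81 = 85
The largest is to A.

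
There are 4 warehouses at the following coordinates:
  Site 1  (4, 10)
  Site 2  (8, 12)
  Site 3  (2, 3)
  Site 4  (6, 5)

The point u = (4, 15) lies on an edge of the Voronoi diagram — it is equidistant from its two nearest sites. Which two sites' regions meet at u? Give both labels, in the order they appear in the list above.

Site 1 and Site 2

Squared distances from u to each site:
d²(u, Site 1) = (4−4)² + (15−10)² = 0 + 25 = 25
d²(u, Site 2) = (4−8)² + (15−12)² = 16 + 9 = 25
d²(u, Site 3) = (4−2)² + (15−3)² = 4 + 144 = 148
d²(u, Site 4) = (4−6)² + (15−5)² = 4 + 100 = 104
u is equidistant from Site 1 and Site 2 (both at squared distance 25), and every other site is strictly farther — so u lies on the Site 1–Site 2 Voronoi edge.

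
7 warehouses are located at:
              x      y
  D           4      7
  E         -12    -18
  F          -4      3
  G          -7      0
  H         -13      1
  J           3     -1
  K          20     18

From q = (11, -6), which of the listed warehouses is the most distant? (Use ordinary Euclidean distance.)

Compare squared distances (the ordering matches that of the actual distances):
|qD|² = (11−4)² + (-6−7)² = 49 + 169 = 218
|qE|² = (11−(-12))² + (-6−(-18))² = 529 + 144 = 673
|qF|² = (11−(-4))² + (-6−3)² = 225 + 81 = 306
|qG|² = (11−(-7))² + (-6−0)² = 324 + 36 = 360
|qH|² = (11−(-13))² + (-6−1)² = 576 + 49 = 625
|qJ|² = (11−3)² + (-6−(-1))² = 64 + 25 = 89
|qK|² = (11−20)² + (-6−18)² = 81 + 576 = 657
The largest is to E.

E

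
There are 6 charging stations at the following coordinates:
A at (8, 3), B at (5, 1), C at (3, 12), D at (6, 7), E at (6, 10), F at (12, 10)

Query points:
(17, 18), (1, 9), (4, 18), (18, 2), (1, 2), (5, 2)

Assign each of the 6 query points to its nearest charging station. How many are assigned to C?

(17, 18) — d² to each: A:306, B:433, C:232, D:242, E:185, F:89 → nearest is F
(1, 9) — d² to each: A:85, B:80, C:13, D:29, E:26, F:122 → nearest is C
(4, 18) — d² to each: A:241, B:290, C:37, D:125, E:68, F:128 → nearest is C
(18, 2) — d² to each: A:101, B:170, C:325, D:169, E:208, F:100 → nearest is F
(1, 2) — d² to each: A:50, B:17, C:104, D:50, E:89, F:185 → nearest is B
(5, 2) — d² to each: A:10, B:1, C:104, D:26, E:65, F:113 → nearest is B
2 of the 6 points have C as nearest.

2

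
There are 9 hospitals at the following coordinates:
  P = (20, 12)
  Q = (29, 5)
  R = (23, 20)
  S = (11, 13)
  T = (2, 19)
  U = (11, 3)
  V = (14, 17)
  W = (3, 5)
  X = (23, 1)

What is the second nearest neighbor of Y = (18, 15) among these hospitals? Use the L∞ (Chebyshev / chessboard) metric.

d(Y,P) = max(2, 3) = 3
d(Y,Q) = max(11, 10) = 11
d(Y,R) = max(5, 5) = 5
d(Y,S) = max(7, 2) = 7
d(Y,T) = max(16, 4) = 16
d(Y,U) = max(7, 12) = 12
d(Y,V) = max(4, 2) = 4
d(Y,W) = max(15, 10) = 15
d(Y,X) = max(5, 14) = 14
Sorted ascending: P, V, R, … — the second-nearest is V.

V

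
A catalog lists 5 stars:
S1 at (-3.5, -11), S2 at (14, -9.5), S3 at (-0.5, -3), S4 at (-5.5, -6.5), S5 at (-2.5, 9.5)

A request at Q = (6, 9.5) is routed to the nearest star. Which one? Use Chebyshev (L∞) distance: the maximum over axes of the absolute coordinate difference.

d(Q,S1) = max(9.5, 20.5) = 20.5
d(Q,S2) = max(8, 19) = 19
d(Q,S3) = max(6.5, 12.5) = 12.5
d(Q,S4) = max(11.5, 16) = 16
d(Q,S5) = max(8.5, 0) = 8.5
Minimum is at S5.

S5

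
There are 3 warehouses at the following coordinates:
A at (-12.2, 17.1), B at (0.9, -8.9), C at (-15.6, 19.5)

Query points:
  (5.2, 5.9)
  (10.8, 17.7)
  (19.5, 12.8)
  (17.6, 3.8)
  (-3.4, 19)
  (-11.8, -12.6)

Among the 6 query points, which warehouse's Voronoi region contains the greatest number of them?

B

(5.2, 5.9) — d² to each: A:428.2, B:237.53, C:617.6 → nearest is B
(10.8, 17.7) — d² to each: A:529.36, B:805.57, C:700.2 → nearest is A
(19.5, 12.8) — d² to each: A:1023.38, B:816.85, C:1276.9 → nearest is B
(17.6, 3.8) — d² to each: A:1064.93, B:440.18, C:1348.73 → nearest is B
(-3.4, 19) — d² to each: A:81.05, B:796.9, C:149.09 → nearest is A
(-11.8, -12.6) — d² to each: A:882.25, B:174.98, C:1044.85 → nearest is B
Tally — A:2, B:4. B captures the most (4).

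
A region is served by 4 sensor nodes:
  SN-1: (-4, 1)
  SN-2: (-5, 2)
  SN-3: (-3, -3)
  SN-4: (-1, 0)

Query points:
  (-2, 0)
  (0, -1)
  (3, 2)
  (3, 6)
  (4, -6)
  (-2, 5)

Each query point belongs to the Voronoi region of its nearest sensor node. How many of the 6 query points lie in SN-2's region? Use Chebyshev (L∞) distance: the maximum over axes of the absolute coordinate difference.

1

(-2, 0) — d to each: SN-1:2, SN-2:3, SN-3:3, SN-4:1 → nearest is SN-4
(0, -1) — d to each: SN-1:4, SN-2:5, SN-3:3, SN-4:1 → nearest is SN-4
(3, 2) — d to each: SN-1:7, SN-2:8, SN-3:6, SN-4:4 → nearest is SN-4
(3, 6) — d to each: SN-1:7, SN-2:8, SN-3:9, SN-4:6 → nearest is SN-4
(4, -6) — d to each: SN-1:8, SN-2:9, SN-3:7, SN-4:6 → nearest is SN-4
(-2, 5) — d to each: SN-1:4, SN-2:3, SN-3:8, SN-4:5 → nearest is SN-2
1 of the 6 points has SN-2 as nearest.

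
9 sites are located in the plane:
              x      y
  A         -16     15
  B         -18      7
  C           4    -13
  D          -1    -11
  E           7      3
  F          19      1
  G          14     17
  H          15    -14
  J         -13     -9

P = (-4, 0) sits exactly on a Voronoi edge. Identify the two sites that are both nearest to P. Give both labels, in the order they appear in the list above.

D and E

Squared distances from P to each site:
|PA|² = (-4−(-16))² + (0−15)² = 144 + 225 = 369
|PB|² = (-4−(-18))² + (0−7)² = 196 + 49 = 245
|PC|² = (-4−4)² + (0−(-13))² = 64 + 169 = 233
|PD|² = (-4−(-1))² + (0−(-11))² = 9 + 121 = 130
|PE|² = (-4−7)² + (0−3)² = 121 + 9 = 130
|PF|² = (-4−19)² + (0−1)² = 529 + 1 = 530
|PG|² = (-4−14)² + (0−17)² = 324 + 289 = 613
|PH|² = (-4−15)² + (0−(-14))² = 361 + 196 = 557
|PJ|² = (-4−(-13))² + (0−(-9))² = 81 + 81 = 162
P is equidistant from D and E (both at squared distance 130), and every other site is strictly farther — so P lies on the D–E Voronoi edge.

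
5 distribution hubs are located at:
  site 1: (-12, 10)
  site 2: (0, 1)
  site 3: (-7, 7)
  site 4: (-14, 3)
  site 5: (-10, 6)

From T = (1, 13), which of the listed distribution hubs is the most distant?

Since √ is increasing, it suffices to compare squared distances:
d²(T, site 1) = (1−(-12))² + (13−10)² = 169 + 9 = 178
d²(T, site 2) = (1−0)² + (13−1)² = 1 + 144 = 145
d²(T, site 3) = (1−(-7))² + (13−7)² = 64 + 36 = 100
d²(T, site 4) = (1−(-14))² + (13−3)² = 225 + 100 = 325
d²(T, site 5) = (1−(-10))² + (13−6)² = 121 + 49 = 170
The largest is to site 4.

site 4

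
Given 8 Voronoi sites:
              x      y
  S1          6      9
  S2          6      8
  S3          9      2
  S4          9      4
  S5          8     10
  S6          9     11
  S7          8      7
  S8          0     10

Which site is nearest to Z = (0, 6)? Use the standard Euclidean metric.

S8

Squared Euclidean distances:
|ZS1|² = (0−6)² + (6−9)² = 36 + 9 = 45
|ZS2|² = (0−6)² + (6−8)² = 36 + 4 = 40
|ZS3|² = (0−9)² + (6−2)² = 81 + 16 = 97
|ZS4|² = (0−9)² + (6−4)² = 81 + 4 = 85
|ZS5|² = (0−8)² + (6−10)² = 64 + 16 = 80
|ZS6|² = (0−9)² + (6−11)² = 81 + 25 = 106
|ZS7|² = (0−8)² + (6−7)² = 64 + 1 = 65
|ZS8|² = (0−0)² + (6−10)² = 0 + 16 = 16
The smallest is to S8, so Z lies in the Voronoi region of S8.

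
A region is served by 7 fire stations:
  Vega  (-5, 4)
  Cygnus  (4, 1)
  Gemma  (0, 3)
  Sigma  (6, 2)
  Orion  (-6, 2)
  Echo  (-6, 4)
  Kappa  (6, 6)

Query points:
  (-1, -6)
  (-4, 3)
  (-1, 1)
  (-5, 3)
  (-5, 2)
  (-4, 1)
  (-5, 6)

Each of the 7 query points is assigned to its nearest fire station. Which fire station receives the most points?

Vega

(-1, -6) — d² to each: Vega:116, Cygnus:74, Gemma:82, Sigma:113, Orion:89, Echo:125, Kappa:193 → nearest is Cygnus
(-4, 3) — d² to each: Vega:2, Cygnus:68, Gemma:16, Sigma:101, Orion:5, Echo:5, Kappa:109 → nearest is Vega
(-1, 1) — d² to each: Vega:25, Cygnus:25, Gemma:5, Sigma:50, Orion:26, Echo:34, Kappa:74 → nearest is Gemma
(-5, 3) — d² to each: Vega:1, Cygnus:85, Gemma:25, Sigma:122, Orion:2, Echo:2, Kappa:130 → nearest is Vega
(-5, 2) — d² to each: Vega:4, Cygnus:82, Gemma:26, Sigma:121, Orion:1, Echo:5, Kappa:137 → nearest is Orion
(-4, 1) — d² to each: Vega:10, Cygnus:64, Gemma:20, Sigma:101, Orion:5, Echo:13, Kappa:125 → nearest is Orion
(-5, 6) — d² to each: Vega:4, Cygnus:106, Gemma:34, Sigma:137, Orion:17, Echo:5, Kappa:121 → nearest is Vega
Tally — Vega:3, Cygnus:1, Gemma:1, Orion:2. Vega captures the most (3).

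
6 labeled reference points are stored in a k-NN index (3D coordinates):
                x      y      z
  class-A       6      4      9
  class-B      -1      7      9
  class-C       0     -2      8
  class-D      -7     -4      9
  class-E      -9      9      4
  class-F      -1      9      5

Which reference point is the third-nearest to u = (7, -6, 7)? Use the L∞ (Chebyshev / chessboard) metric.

d(u, class-A) = max(1, 10, 2) = 10
d(u, class-B) = max(8, 13, 2) = 13
d(u, class-C) = max(7, 4, 1) = 7
d(u, class-D) = max(14, 2, 2) = 14
d(u, class-E) = max(16, 15, 3) = 16
d(u, class-F) = max(8, 15, 2) = 15
Sorted ascending: class-C, class-A, class-B, class-D, … — the third-nearest is class-B.

class-B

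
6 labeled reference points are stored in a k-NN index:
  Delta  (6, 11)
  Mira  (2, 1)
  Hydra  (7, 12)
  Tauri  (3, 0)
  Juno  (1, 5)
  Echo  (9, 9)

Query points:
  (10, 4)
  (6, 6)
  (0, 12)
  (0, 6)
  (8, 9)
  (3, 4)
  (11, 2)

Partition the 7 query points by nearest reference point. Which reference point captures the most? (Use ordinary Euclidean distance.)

Echo

(10, 4) — d² to each: Delta:65, Mira:73, Hydra:73, Tauri:65, Juno:82, Echo:26 → nearest is Echo
(6, 6) — d² to each: Delta:25, Mira:41, Hydra:37, Tauri:45, Juno:26, Echo:18 → nearest is Echo
(0, 12) — d² to each: Delta:37, Mira:125, Hydra:49, Tauri:153, Juno:50, Echo:90 → nearest is Delta
(0, 6) — d² to each: Delta:61, Mira:29, Hydra:85, Tauri:45, Juno:2, Echo:90 → nearest is Juno
(8, 9) — d² to each: Delta:8, Mira:100, Hydra:10, Tauri:106, Juno:65, Echo:1 → nearest is Echo
(3, 4) — d² to each: Delta:58, Mira:10, Hydra:80, Tauri:16, Juno:5, Echo:61 → nearest is Juno
(11, 2) — d² to each: Delta:106, Mira:82, Hydra:116, Tauri:68, Juno:109, Echo:53 → nearest is Echo
Tally — Delta:1, Juno:2, Echo:4. Echo captures the most (4).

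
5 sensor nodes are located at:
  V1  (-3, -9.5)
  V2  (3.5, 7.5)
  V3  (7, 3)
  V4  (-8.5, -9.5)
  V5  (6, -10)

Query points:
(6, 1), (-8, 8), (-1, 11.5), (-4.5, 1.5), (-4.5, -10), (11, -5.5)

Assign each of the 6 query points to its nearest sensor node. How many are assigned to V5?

1

(6, 1) — d² to each: V1:191.25, V2:48.5, V3:5, V4:320.5, V5:121 → nearest is V3
(-8, 8) — d² to each: V1:331.25, V2:132.5, V3:250, V4:306.5, V5:520 → nearest is V2
(-1, 11.5) — d² to each: V1:445, V2:36.25, V3:136.25, V4:497.25, V5:511.25 → nearest is V2
(-4.5, 1.5) — d² to each: V1:123.25, V2:100, V3:134.5, V4:137, V5:242.5 → nearest is V2
(-4.5, -10) — d² to each: V1:2.5, V2:370.25, V3:301.25, V4:16.25, V5:110.25 → nearest is V1
(11, -5.5) — d² to each: V1:212, V2:225.25, V3:88.25, V4:396.25, V5:45.25 → nearest is V5
1 of the 6 points has V5 as nearest.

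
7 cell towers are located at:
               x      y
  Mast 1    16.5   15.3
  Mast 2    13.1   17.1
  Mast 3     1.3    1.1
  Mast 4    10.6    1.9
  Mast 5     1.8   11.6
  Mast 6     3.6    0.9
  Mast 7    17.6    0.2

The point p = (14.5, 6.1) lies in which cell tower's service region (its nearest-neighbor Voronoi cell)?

Squared Euclidean distances:
d²(p, Mast 1) = 4 + 84.64 = 88.64
d²(p, Mast 2) = 1.96 + 121 = 122.96
d²(p, Mast 3) = 174.24 + 25 = 199.24
d²(p, Mast 4) = 15.21 + 17.64 = 32.85
d²(p, Mast 5) = 161.29 + 30.25 = 191.54
d²(p, Mast 6) = 118.81 + 27.04 = 145.85
d²(p, Mast 7) = 9.61 + 34.81 = 44.42
Minimum is at Mast 4.

Mast 4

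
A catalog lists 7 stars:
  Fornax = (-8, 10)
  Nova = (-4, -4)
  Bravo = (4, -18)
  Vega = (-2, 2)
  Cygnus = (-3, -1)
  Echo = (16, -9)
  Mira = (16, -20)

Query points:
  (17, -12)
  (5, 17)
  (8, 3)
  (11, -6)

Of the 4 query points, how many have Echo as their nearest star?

2

(17, -12) — d² to each: Fornax:1109, Nova:505, Bravo:205, Vega:557, Cygnus:521, Echo:10, Mira:65 → nearest is Echo
(5, 17) — d² to each: Fornax:218, Nova:522, Bravo:1226, Vega:274, Cygnus:388, Echo:797, Mira:1490 → nearest is Fornax
(8, 3) — d² to each: Fornax:305, Nova:193, Bravo:457, Vega:101, Cygnus:137, Echo:208, Mira:593 → nearest is Vega
(11, -6) — d² to each: Fornax:617, Nova:229, Bravo:193, Vega:233, Cygnus:221, Echo:34, Mira:221 → nearest is Echo
2 of the 4 points have Echo as nearest.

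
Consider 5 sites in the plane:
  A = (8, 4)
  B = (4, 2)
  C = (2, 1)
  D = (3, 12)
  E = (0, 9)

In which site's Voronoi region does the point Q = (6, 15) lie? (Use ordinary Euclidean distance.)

Squared Euclidean distances:
|QA|² = (6−8)² + (15−4)² = 4 + 121 = 125
|QB|² = (6−4)² + (15−2)² = 4 + 169 = 173
|QC|² = (6−2)² + (15−1)² = 16 + 196 = 212
|QD|² = (6−3)² + (15−12)² = 9 + 9 = 18
|QE|² = (6−0)² + (15−9)² = 36 + 36 = 72
Minimum is at D.

D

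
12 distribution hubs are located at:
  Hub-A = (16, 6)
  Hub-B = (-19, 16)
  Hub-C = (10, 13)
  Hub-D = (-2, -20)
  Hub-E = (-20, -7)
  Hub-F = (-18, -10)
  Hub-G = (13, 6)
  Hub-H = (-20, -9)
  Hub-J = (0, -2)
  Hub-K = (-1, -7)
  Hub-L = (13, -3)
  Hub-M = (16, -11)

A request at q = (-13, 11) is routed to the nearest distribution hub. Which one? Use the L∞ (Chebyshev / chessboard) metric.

Hub-B

d(q, Hub-A) = max(29, 5) = 29
d(q, Hub-B) = max(6, 5) = 6
d(q, Hub-C) = max(23, 2) = 23
d(q, Hub-D) = max(11, 31) = 31
d(q, Hub-E) = max(7, 18) = 18
d(q, Hub-F) = max(5, 21) = 21
d(q, Hub-G) = max(26, 5) = 26
d(q, Hub-H) = max(7, 20) = 20
d(q, Hub-J) = max(13, 13) = 13
d(q, Hub-K) = max(12, 18) = 18
d(q, Hub-L) = max(26, 14) = 26
d(q, Hub-M) = max(29, 22) = 29
Minimum is at Hub-B.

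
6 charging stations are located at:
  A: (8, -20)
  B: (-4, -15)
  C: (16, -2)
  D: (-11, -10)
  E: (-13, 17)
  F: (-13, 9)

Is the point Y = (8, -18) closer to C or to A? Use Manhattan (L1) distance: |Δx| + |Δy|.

A

d(Y,C) = |8−16| + |-18−(-2)| = 8 + 16 = 24
d(Y,A) = |8−8| + |-18−(-20)| = 0 + 2 = 2
24 > 2, so A is closer.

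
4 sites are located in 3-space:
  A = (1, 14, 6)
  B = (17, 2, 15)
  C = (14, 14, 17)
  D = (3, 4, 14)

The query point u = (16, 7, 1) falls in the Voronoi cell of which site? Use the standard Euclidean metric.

Squared Euclidean distances:
|uA|² = (16−1)² + (7−14)² + (1−6)² = 225 + 49 + 25 = 299
|uB|² = (16−17)² + (7−2)² + (1−15)² = 1 + 25 + 196 = 222
|uC|² = (16−14)² + (7−14)² + (1−17)² = 4 + 49 + 256 = 309
|uD|² = (16−3)² + (7−4)² + (1−14)² = 169 + 9 + 169 = 347
Minimum is at B.

B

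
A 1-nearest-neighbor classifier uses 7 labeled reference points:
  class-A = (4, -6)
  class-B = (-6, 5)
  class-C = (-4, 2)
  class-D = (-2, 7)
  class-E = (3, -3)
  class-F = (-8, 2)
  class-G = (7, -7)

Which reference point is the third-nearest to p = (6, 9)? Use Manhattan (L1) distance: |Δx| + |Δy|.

class-B

d(p, class-A) = 2 + 15 = 17
d(p, class-B) = 12 + 4 = 16
d(p, class-C) = 10 + 7 = 17
d(p, class-D) = 8 + 2 = 10
d(p, class-E) = 3 + 12 = 15
d(p, class-F) = 14 + 7 = 21
d(p, class-G) = 1 + 16 = 17
Sorted ascending: class-D, class-E, class-B, class-A, … — the third-nearest is class-B.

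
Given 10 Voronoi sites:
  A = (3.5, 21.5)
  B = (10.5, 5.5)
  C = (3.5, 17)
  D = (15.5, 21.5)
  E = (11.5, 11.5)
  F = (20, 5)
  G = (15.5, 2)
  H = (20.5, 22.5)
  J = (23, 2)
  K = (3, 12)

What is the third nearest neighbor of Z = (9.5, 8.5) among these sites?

Since √ is increasing, it suffices to compare squared distances:
|ZA|² = (9.5−3.5)² + (8.5−21.5)² = 36 + 169 = 205
|ZB|² = (9.5−10.5)² + (8.5−5.5)² = 1 + 9 = 10
|ZC|² = (9.5−3.5)² + (8.5−17)² = 36 + 72.25 = 108.25
|ZD|² = (9.5−15.5)² + (8.5−21.5)² = 36 + 169 = 205
|ZE|² = (9.5−11.5)² + (8.5−11.5)² = 4 + 9 = 13
|ZF|² = (9.5−20)² + (8.5−5)² = 110.25 + 12.25 = 122.5
|ZG|² = (9.5−15.5)² + (8.5−2)² = 36 + 42.25 = 78.25
|ZH|² = (9.5−20.5)² + (8.5−22.5)² = 121 + 196 = 317
|ZJ|² = (9.5−23)² + (8.5−2)² = 182.25 + 42.25 = 224.5
|ZK|² = (9.5−3)² + (8.5−12)² = 42.25 + 12.25 = 54.5
Sorted ascending: B, E, K, G, … — the third-nearest is K.

K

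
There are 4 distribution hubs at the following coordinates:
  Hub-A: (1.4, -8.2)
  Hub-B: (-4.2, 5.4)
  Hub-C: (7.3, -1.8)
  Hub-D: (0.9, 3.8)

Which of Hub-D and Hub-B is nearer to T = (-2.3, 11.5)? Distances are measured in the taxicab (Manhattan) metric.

Hub-B

d(T, Hub-D) = |-2.3−0.9| + |11.5−3.8| = 3.2 + 7.7 = 10.9
d(T, Hub-B) = |-2.3−(-4.2)| + |11.5−5.4| = 1.9 + 6.1 = 8
10.9 > 8, so Hub-B is closer.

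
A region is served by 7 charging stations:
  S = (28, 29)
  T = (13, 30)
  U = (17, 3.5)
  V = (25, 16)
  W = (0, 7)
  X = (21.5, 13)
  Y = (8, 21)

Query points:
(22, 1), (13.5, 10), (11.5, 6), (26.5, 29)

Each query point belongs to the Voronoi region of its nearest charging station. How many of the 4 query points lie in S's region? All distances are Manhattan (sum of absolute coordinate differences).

(22, 1) — d to each: S:34, T:38, U:7.5, V:18, W:28, X:12.5, Y:34 → nearest is U
(13.5, 10) — d to each: S:33.5, T:20.5, U:10, V:17.5, W:16.5, X:11, Y:16.5 → nearest is U
(11.5, 6) — d to each: S:39.5, T:25.5, U:8, V:23.5, W:12.5, X:17, Y:18.5 → nearest is U
(26.5, 29) — d to each: S:1.5, T:14.5, U:35, V:14.5, W:48.5, X:21, Y:26.5 → nearest is S
1 of the 4 points has S as nearest.

1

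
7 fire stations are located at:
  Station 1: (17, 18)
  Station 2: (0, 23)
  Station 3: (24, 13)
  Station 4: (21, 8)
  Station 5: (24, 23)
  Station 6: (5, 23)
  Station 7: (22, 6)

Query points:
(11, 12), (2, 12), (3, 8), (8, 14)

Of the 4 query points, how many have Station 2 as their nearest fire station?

(11, 12) — d² to each: Station 1:72, Station 2:242, Station 3:170, Station 4:116, Station 5:290, Station 6:157, Station 7:157 → nearest is Station 1
(2, 12) — d² to each: Station 1:261, Station 2:125, Station 3:485, Station 4:377, Station 5:605, Station 6:130, Station 7:436 → nearest is Station 2
(3, 8) — d² to each: Station 1:296, Station 2:234, Station 3:466, Station 4:324, Station 5:666, Station 6:229, Station 7:365 → nearest is Station 6
(8, 14) — d² to each: Station 1:97, Station 2:145, Station 3:257, Station 4:205, Station 5:337, Station 6:90, Station 7:260 → nearest is Station 6
1 of the 4 points has Station 2 as nearest.

1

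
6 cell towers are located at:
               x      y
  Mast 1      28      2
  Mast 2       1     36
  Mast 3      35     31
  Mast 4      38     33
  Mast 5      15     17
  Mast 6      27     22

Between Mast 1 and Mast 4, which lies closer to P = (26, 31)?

Compare squared distances:
d²(P, Mast 1) = (26−28)² + (31−2)² = 4 + 841 = 845
d²(P, Mast 4) = (26−38)² + (31−33)² = 144 + 4 = 148
845 > 148, so Mast 4 is closer.

Mast 4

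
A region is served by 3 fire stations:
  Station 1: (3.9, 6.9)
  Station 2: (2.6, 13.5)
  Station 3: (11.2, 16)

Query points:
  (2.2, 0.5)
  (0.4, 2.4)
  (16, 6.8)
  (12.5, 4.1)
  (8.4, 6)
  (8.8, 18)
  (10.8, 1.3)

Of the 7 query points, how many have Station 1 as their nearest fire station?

(2.2, 0.5) — d² to each: Station 1:43.85, Station 2:169.16, Station 3:321.25 → nearest is Station 1
(0.4, 2.4) — d² to each: Station 1:32.5, Station 2:128.05, Station 3:301.6 → nearest is Station 1
(16, 6.8) — d² to each: Station 1:146.42, Station 2:224.45, Station 3:107.68 → nearest is Station 3
(12.5, 4.1) — d² to each: Station 1:81.8, Station 2:186.37, Station 3:143.3 → nearest is Station 1
(8.4, 6) — d² to each: Station 1:21.06, Station 2:89.89, Station 3:107.84 → nearest is Station 1
(8.8, 18) — d² to each: Station 1:147.22, Station 2:58.69, Station 3:9.76 → nearest is Station 3
(10.8, 1.3) — d² to each: Station 1:78.97, Station 2:216.08, Station 3:216.25 → nearest is Station 1
5 of the 7 points have Station 1 as nearest.

5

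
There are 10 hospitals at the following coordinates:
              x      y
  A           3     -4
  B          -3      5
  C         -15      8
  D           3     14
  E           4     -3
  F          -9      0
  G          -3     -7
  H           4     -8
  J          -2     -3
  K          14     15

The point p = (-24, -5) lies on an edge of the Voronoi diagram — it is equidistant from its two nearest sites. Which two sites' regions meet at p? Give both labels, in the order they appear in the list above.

Squared distances from p to each site:
|pA|² = (-24−3)² + (-5−(-4))² = 729 + 1 = 730
|pB|² = (-24−(-3))² + (-5−5)² = 441 + 100 = 541
|pC|² = (-24−(-15))² + (-5−8)² = 81 + 169 = 250
|pD|² = (-24−3)² + (-5−14)² = 729 + 361 = 1090
|pE|² = (-24−4)² + (-5−(-3))² = 784 + 4 = 788
|pF|² = (-24−(-9))² + (-5−0)² = 225 + 25 = 250
|pG|² = (-24−(-3))² + (-5−(-7))² = 441 + 4 = 445
|pH|² = (-24−4)² + (-5−(-8))² = 784 + 9 = 793
|pJ|² = (-24−(-2))² + (-5−(-3))² = 484 + 4 = 488
|pK|² = (-24−14)² + (-5−15)² = 1444 + 400 = 1844
p is equidistant from C and F (both at squared distance 250), and every other site is strictly farther — so p lies on the C–F Voronoi edge.

C and F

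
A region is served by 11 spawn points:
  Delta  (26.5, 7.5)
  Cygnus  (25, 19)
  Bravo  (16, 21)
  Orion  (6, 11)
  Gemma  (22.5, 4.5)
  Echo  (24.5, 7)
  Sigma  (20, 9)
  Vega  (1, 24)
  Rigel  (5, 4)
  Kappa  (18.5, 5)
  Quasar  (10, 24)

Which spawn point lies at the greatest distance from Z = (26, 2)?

Vega

Compare squared distances (the ordering matches that of the actual distances):
d²(Z, Delta) = 0.25 + 30.25 = 30.5
d²(Z, Cygnus) = 1 + 289 = 290
d²(Z, Bravo) = 100 + 361 = 461
d²(Z, Orion) = 400 + 81 = 481
d²(Z, Gemma) = 12.25 + 6.25 = 18.5
d²(Z, Echo) = 2.25 + 25 = 27.25
d²(Z, Sigma) = 36 + 49 = 85
d²(Z, Vega) = 625 + 484 = 1109
d²(Z, Rigel) = 441 + 4 = 445
d²(Z, Kappa) = 56.25 + 9 = 65.25
d²(Z, Quasar) = 256 + 484 = 740
The largest is to Vega.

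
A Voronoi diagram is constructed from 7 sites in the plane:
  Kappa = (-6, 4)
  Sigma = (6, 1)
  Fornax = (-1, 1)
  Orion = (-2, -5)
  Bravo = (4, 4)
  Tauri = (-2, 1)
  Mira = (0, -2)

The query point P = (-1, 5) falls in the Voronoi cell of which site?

Since √ is increasing, it suffices to compare squared distances:
d²(P, Kappa) = (-1−(-6))² + (5−4)² = 25 + 1 = 26
d²(P, Sigma) = (-1−6)² + (5−1)² = 49 + 16 = 65
d²(P, Fornax) = (-1−(-1))² + (5−1)² = 0 + 16 = 16
d²(P, Orion) = (-1−(-2))² + (5−(-5))² = 1 + 100 = 101
d²(P, Bravo) = (-1−4)² + (5−4)² = 25 + 1 = 26
d²(P, Tauri) = (-1−(-2))² + (5−1)² = 1 + 16 = 17
d²(P, Mira) = (-1−0)² + (5−(-2))² = 1 + 49 = 50
Minimum is at Fornax.

Fornax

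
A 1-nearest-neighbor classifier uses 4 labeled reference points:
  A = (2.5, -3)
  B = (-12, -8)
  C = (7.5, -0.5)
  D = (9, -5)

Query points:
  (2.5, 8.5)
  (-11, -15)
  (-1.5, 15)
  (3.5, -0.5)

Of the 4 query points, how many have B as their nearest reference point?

1

(2.5, 8.5) — d² to each: A:132.25, B:482.5, C:106, D:224.5 → nearest is C
(-11, -15) — d² to each: A:326.25, B:50, C:552.5, D:500 → nearest is B
(-1.5, 15) — d² to each: A:340, B:639.25, C:321.25, D:510.25 → nearest is C
(3.5, -0.5) — d² to each: A:7.25, B:296.5, C:16, D:50.5 → nearest is A
1 of the 4 points has B as nearest.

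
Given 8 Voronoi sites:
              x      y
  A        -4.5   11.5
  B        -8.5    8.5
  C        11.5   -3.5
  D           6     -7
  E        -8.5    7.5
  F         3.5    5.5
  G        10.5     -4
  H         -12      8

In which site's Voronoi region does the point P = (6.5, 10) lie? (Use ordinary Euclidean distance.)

Since √ is increasing, it suffices to compare squared distances:
|PA|² = (6.5−(-4.5))² + (10−11.5)² = 121 + 2.25 = 123.25
|PB|² = (6.5−(-8.5))² + (10−8.5)² = 225 + 2.25 = 227.25
|PC|² = (6.5−11.5)² + (10−(-3.5))² = 25 + 182.25 = 207.25
|PD|² = (6.5−6)² + (10−(-7))² = 0.25 + 289 = 289.25
|PE|² = (6.5−(-8.5))² + (10−7.5)² = 225 + 6.25 = 231.25
|PF|² = (6.5−3.5)² + (10−5.5)² = 9 + 20.25 = 29.25
|PG|² = (6.5−10.5)² + (10−(-4))² = 16 + 196 = 212
|PH|² = (6.5−(-12))² + (10−8)² = 342.25 + 4 = 346.25
The smallest is to F, so P lies in the Voronoi region of F.

F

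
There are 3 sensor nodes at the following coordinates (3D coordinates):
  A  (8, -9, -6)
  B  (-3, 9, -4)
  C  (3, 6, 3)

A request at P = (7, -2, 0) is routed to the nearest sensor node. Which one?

Since √ is increasing, it suffices to compare squared distances:
|PA|² = 1 + 49 + 36 = 86
|PB|² = 100 + 121 + 16 = 237
|PC|² = 16 + 64 + 9 = 89
Minimum is at A.

A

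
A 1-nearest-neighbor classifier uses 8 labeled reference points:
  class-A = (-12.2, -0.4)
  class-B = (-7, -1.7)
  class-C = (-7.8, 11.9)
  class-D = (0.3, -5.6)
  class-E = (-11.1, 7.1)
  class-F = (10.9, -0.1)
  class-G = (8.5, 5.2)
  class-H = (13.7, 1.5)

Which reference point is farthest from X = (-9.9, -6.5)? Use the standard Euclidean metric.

Compare squared distances (the ordering matches that of the actual distances):
d²(X, class-A) = (-9.9−(-12.2))² + (-6.5−(-0.4))² = 5.29 + 37.21 = 42.5
d²(X, class-B) = (-9.9−(-7))² + (-6.5−(-1.7))² = 8.41 + 23.04 = 31.45
d²(X, class-C) = (-9.9−(-7.8))² + (-6.5−11.9)² = 4.41 + 338.56 = 342.97
d²(X, class-D) = (-9.9−0.3)² + (-6.5−(-5.6))² = 104.04 + 0.81 = 104.85
d²(X, class-E) = (-9.9−(-11.1))² + (-6.5−7.1)² = 1.44 + 184.96 = 186.4
d²(X, class-F) = (-9.9−10.9)² + (-6.5−(-0.1))² = 432.64 + 40.96 = 473.6
d²(X, class-G) = (-9.9−8.5)² + (-6.5−5.2)² = 338.56 + 136.89 = 475.45
d²(X, class-H) = (-9.9−13.7)² + (-6.5−1.5)² = 556.96 + 64 = 620.96
The largest is to class-H.

class-H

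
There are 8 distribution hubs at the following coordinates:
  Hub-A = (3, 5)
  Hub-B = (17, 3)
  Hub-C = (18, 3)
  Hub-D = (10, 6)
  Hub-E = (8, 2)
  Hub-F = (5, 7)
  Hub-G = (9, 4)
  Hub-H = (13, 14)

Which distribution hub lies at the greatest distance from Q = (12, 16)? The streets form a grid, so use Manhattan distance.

Hub-A

d(Q, Hub-A) = |12−3| + |16−5| = 9 + 11 = 20
d(Q, Hub-B) = |12−17| + |16−3| = 5 + 13 = 18
d(Q, Hub-C) = |12−18| + |16−3| = 6 + 13 = 19
d(Q, Hub-D) = |12−10| + |16−6| = 2 + 10 = 12
d(Q, Hub-E) = |12−8| + |16−2| = 4 + 14 = 18
d(Q, Hub-F) = |12−5| + |16−7| = 7 + 9 = 16
d(Q, Hub-G) = |12−9| + |16−4| = 3 + 12 = 15
d(Q, Hub-H) = |12−13| + |16−14| = 1 + 2 = 3
The largest is to Hub-A.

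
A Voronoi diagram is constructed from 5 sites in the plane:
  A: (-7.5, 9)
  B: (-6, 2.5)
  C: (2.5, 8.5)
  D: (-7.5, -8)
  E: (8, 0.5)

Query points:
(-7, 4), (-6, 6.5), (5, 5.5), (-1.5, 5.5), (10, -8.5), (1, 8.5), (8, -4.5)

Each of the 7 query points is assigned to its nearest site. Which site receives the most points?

C

(-7, 4) — d² to each: A:25.25, B:3.25, C:110.5, D:144.25, E:237.25 → nearest is B
(-6, 6.5) — d² to each: A:8.5, B:16, C:76.25, D:212.5, E:232 → nearest is A
(5, 5.5) — d² to each: A:168.5, B:130, C:15.25, D:338.5, E:34 → nearest is C
(-1.5, 5.5) — d² to each: A:48.25, B:29.25, C:25, D:218.25, E:115.25 → nearest is C
(10, -8.5) — d² to each: A:612.5, B:377, C:345.25, D:306.5, E:85 → nearest is E
(1, 8.5) — d² to each: A:72.5, B:85, C:2.25, D:344.5, E:113 → nearest is C
(8, -4.5) — d² to each: A:422.5, B:245, C:199.25, D:252.5, E:25 → nearest is E
Tally — A:1, B:1, C:3, E:2. C captures the most (3).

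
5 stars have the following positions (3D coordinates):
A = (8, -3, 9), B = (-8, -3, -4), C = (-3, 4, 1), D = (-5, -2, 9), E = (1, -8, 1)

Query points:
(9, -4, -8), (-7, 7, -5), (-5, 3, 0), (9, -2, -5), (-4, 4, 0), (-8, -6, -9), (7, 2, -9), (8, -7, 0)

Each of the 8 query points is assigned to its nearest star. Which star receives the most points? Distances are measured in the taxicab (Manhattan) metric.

C

(9, -4, -8) — d to each: A:19, B:22, C:29, D:33, E:21 → nearest is A
(-7, 7, -5) — d to each: A:39, B:12, C:13, D:25, E:29 → nearest is B
(-5, 3, 0) — d to each: A:28, B:13, C:4, D:14, E:18 → nearest is C
(9, -2, -5) — d to each: A:16, B:19, C:24, D:28, E:20 → nearest is A
(-4, 4, 0) — d to each: A:28, B:15, C:2, D:16, E:18 → nearest is C
(-8, -6, -9) — d to each: A:37, B:8, C:25, D:25, E:21 → nearest is B
(7, 2, -9) — d to each: A:24, B:25, C:22, D:34, E:26 → nearest is C
(8, -7, 0) — d to each: A:13, B:24, C:23, D:27, E:9 → nearest is E
Tally — A:2, B:2, C:3, E:1. C captures the most (3).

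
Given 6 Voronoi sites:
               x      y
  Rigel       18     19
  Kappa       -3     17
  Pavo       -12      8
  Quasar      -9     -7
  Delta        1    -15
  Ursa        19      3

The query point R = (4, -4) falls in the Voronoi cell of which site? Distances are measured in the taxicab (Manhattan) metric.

d(R, Rigel) = |4−18| + |-4−19| = 14 + 23 = 37
d(R, Kappa) = |4−(-3)| + |-4−17| = 7 + 21 = 28
d(R, Pavo) = |4−(-12)| + |-4−8| = 16 + 12 = 28
d(R, Quasar) = |4−(-9)| + |-4−(-7)| = 13 + 3 = 16
d(R, Delta) = |4−1| + |-4−(-15)| = 3 + 11 = 14
d(R, Ursa) = |4−19| + |-4−3| = 15 + 7 = 22
Delta is nearest.

Delta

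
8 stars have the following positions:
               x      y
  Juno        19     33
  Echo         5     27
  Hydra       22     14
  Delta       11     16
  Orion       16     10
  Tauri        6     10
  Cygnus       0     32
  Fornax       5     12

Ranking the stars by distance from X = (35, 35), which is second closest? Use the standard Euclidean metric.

Squared Euclidean distances:
d²(X, Juno) = (35−19)² + (35−33)² = 256 + 4 = 260
d²(X, Echo) = (35−5)² + (35−27)² = 900 + 64 = 964
d²(X, Hydra) = (35−22)² + (35−14)² = 169 + 441 = 610
d²(X, Delta) = (35−11)² + (35−16)² = 576 + 361 = 937
d²(X, Orion) = (35−16)² + (35−10)² = 361 + 625 = 986
d²(X, Tauri) = (35−6)² + (35−10)² = 841 + 625 = 1466
d²(X, Cygnus) = (35−0)² + (35−32)² = 1225 + 9 = 1234
d²(X, Fornax) = (35−5)² + (35−12)² = 900 + 529 = 1429
Sorted ascending: Juno, Hydra, Delta, … — the second-nearest is Hydra.

Hydra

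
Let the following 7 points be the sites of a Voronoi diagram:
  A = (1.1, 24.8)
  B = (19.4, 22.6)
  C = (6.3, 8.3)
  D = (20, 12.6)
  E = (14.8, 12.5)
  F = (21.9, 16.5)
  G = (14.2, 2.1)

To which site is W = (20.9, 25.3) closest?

Since √ is increasing, it suffices to compare squared distances:
|WA|² = 392.04 + 0.25 = 392.29
|WB|² = 2.25 + 7.29 = 9.54
|WC|² = 213.16 + 289 = 502.16
|WD|² = 0.81 + 161.29 = 162.1
|WE|² = 37.21 + 163.84 = 201.05
|WF|² = 1 + 77.44 = 78.44
|WG|² = 44.89 + 538.24 = 583.13
The smallest is to B, so W lies in the Voronoi region of B.

B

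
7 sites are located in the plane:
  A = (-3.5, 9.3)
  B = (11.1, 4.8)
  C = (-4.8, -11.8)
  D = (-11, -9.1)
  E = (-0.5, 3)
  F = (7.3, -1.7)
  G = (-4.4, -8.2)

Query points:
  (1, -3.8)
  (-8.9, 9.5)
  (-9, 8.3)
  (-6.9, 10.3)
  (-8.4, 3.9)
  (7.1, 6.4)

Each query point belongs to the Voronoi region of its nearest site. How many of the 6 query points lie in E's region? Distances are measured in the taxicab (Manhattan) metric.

(1, -3.8) — d to each: A:17.6, B:18.7, C:13.8, D:17.3, E:8.3, F:8.4, G:9.8 → nearest is E
(-8.9, 9.5) — d to each: A:5.6, B:24.7, C:25.4, D:20.7, E:14.9, F:27.4, G:22.2 → nearest is A
(-9, 8.3) — d to each: A:6.5, B:23.6, C:24.3, D:19.4, E:13.8, F:26.3, G:21.1 → nearest is A
(-6.9, 10.3) — d to each: A:4.4, B:23.5, C:24.2, D:23.5, E:13.7, F:26.2, G:21 → nearest is A
(-8.4, 3.9) — d to each: A:10.3, B:20.4, C:19.3, D:15.6, E:8.8, F:21.3, G:16.1 → nearest is E
(7.1, 6.4) — d to each: A:13.5, B:5.6, C:30.1, D:33.6, E:11, F:8.3, G:26.1 → nearest is B
2 of the 6 points have E as nearest.

2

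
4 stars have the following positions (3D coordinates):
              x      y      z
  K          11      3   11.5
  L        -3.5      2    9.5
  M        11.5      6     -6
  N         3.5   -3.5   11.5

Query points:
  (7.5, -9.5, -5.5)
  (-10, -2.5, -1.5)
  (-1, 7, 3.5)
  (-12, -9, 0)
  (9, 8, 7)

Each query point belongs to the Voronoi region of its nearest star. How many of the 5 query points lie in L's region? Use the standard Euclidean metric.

3

(7.5, -9.5, -5.5) — d² to each: K:457.5, L:478.25, M:256.5, N:341 → nearest is M
(-10, -2.5, -1.5) — d² to each: K:640.25, L:183.5, M:554.75, N:352.25 → nearest is L
(-1, 7, 3.5) — d² to each: K:224, L:67.25, M:247.5, N:194.5 → nearest is L
(-12, -9, 0) — d² to each: K:805.25, L:283.5, M:813.25, N:402.75 → nearest is L
(9, 8, 7) — d² to each: K:49.25, L:198.5, M:179.25, N:182.75 → nearest is K
3 of the 5 points have L as nearest.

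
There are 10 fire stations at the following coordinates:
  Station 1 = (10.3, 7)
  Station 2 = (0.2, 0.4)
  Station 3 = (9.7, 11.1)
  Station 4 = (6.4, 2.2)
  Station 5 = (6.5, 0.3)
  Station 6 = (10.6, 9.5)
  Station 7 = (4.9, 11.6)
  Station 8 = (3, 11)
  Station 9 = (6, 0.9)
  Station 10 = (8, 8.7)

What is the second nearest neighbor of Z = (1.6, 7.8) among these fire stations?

Compare squared distances (the ordering matches that of the actual distances):
d²(Z, Station 1) = (1.6−10.3)² + (7.8−7)² = 75.69 + 0.64 = 76.33
d²(Z, Station 2) = (1.6−0.2)² + (7.8−0.4)² = 1.96 + 54.76 = 56.72
d²(Z, Station 3) = (1.6−9.7)² + (7.8−11.1)² = 65.61 + 10.89 = 76.5
d²(Z, Station 4) = (1.6−6.4)² + (7.8−2.2)² = 23.04 + 31.36 = 54.4
d²(Z, Station 5) = (1.6−6.5)² + (7.8−0.3)² = 24.01 + 56.25 = 80.26
d²(Z, Station 6) = (1.6−10.6)² + (7.8−9.5)² = 81 + 2.89 = 83.89
d²(Z, Station 7) = (1.6−4.9)² + (7.8−11.6)² = 10.89 + 14.44 = 25.33
d²(Z, Station 8) = (1.6−3)² + (7.8−11)² = 1.96 + 10.24 = 12.2
d²(Z, Station 9) = (1.6−6)² + (7.8−0.9)² = 19.36 + 47.61 = 66.97
d²(Z, Station 10) = (1.6−8)² + (7.8−8.7)² = 40.96 + 0.81 = 41.77
Sorted ascending: Station 8, Station 7, Station 10, … — the second-nearest is Station 7.

Station 7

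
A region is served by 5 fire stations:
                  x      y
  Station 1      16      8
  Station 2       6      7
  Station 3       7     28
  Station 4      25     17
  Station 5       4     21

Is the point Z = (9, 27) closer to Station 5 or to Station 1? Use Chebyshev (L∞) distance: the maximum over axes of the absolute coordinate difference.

Station 5

d(Z, Station 5) = max(5, 6) = 6
d(Z, Station 1) = max(7, 19) = 19
6 < 19, so Station 5 is closer.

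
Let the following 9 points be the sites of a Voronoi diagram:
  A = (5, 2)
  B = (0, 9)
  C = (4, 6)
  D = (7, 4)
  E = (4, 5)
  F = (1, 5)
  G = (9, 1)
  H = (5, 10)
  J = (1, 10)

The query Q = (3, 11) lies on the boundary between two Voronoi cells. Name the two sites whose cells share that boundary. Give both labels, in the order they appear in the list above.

H and J

Squared distances from Q to each site:
|QA|² = 4 + 81 = 85
|QB|² = 9 + 4 = 13
|QC|² = 1 + 25 = 26
|QD|² = 16 + 49 = 65
|QE|² = 1 + 36 = 37
|QF|² = 4 + 36 = 40
|QG|² = 36 + 100 = 136
|QH|² = 4 + 1 = 5
|QJ|² = 4 + 1 = 5
Q is equidistant from H and J (both at squared distance 5), and every other site is strictly farther — so Q lies on the H–J Voronoi edge.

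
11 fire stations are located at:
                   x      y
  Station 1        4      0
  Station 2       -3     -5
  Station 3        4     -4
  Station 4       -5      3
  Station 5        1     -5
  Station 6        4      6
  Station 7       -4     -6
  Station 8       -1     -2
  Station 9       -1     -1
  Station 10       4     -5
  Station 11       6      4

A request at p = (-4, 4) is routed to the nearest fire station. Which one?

Compare squared distances (the ordering matches that of the actual distances):
d²(p, Station 1) = 64 + 16 = 80
d²(p, Station 2) = 1 + 81 = 82
d²(p, Station 3) = 64 + 64 = 128
d²(p, Station 4) = 1 + 1 = 2
d²(p, Station 5) = 25 + 81 = 106
d²(p, Station 6) = 64 + 4 = 68
d²(p, Station 7) = 0 + 100 = 100
d²(p, Station 8) = 9 + 36 = 45
d²(p, Station 9) = 9 + 25 = 34
d²(p, Station 10) = 64 + 81 = 145
d²(p, Station 11) = 100 + 0 = 100
Station 4 is nearest.

Station 4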